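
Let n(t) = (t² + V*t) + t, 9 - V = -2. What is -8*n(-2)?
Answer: 160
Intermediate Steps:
V = 11 (V = 9 - 1*(-2) = 9 + 2 = 11)
n(t) = t² + 12*t (n(t) = (t² + 11*t) + t = t² + 12*t)
-8*n(-2) = -(-16)*(12 - 2) = -(-16)*10 = -8*(-20) = 160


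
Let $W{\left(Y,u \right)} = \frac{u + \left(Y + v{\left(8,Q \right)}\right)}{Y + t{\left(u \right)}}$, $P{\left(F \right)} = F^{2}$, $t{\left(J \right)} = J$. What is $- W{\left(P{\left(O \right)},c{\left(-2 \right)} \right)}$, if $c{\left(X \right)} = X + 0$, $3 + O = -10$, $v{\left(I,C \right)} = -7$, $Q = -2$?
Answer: $- \frac{160}{167} \approx -0.95808$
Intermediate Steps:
$O = -13$ ($O = -3 - 10 = -13$)
$c{\left(X \right)} = X$
$W{\left(Y,u \right)} = \frac{-7 + Y + u}{Y + u}$ ($W{\left(Y,u \right)} = \frac{u + \left(Y - 7\right)}{Y + u} = \frac{u + \left(-7 + Y\right)}{Y + u} = \frac{-7 + Y + u}{Y + u}$)
$- W{\left(P{\left(O \right)},c{\left(-2 \right)} \right)} = - \frac{-7 + \left(-13\right)^{2} - 2}{\left(-13\right)^{2} - 2} = - \frac{-7 + 169 - 2}{169 - 2} = - \frac{160}{167}$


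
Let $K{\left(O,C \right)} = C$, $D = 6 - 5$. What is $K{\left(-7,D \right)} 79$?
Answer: $79$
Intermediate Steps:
$D = 1$ ($D = 6 - 5 = 1$)
$K{\left(-7,D \right)} 79 = 1 \cdot 79 = 79$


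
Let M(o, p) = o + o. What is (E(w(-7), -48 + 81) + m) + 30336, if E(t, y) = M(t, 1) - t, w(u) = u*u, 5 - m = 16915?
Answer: 13475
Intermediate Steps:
M(o, p) = 2*o
m = -16910 (m = 5 - 1*16915 = 5 - 16915 = -16910)
w(u) = u²
E(t, y) = t (E(t, y) = 2*t - t = t)
(E(w(-7), -48 + 81) + m) + 30336 = ((-7)² - 16910) + 30336 = (49 - 16910) + 30336 = -16861 + 30336 = 13475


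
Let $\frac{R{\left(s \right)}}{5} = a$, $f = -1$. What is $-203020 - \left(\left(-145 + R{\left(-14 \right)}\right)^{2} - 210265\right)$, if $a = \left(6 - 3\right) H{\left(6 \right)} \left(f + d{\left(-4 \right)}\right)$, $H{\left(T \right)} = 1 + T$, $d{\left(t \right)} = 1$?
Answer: $-13780$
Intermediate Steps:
$a = 0$ ($a = \left(6 - 3\right) \left(1 + 6\right) \left(-1 + 1\right) = 3 \cdot 7 \cdot 0 = 3 \cdot 0 = 0$)
$R{\left(s \right)} = 0$ ($R{\left(s \right)} = 5 \cdot 0 = 0$)
$-203020 - \left(\left(-145 + R{\left(-14 \right)}\right)^{2} - 210265\right) = -203020 - \left(\left(-145 + 0\right)^{2} - 210265\right) = -203020 - \left(\left(-145\right)^{2} - 210265\right) = -203020 - \left(21025 - 210265\right) = -203020 - -189240 = -203020 + 189240 = -13780$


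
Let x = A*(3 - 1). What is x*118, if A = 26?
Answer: 6136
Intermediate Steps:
x = 52 (x = 26*(3 - 1) = 26*2 = 52)
x*118 = 52*118 = 6136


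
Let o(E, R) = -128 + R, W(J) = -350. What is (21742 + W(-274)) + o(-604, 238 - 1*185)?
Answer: 21317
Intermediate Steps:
(21742 + W(-274)) + o(-604, 238 - 1*185) = (21742 - 350) + (-128 + (238 - 1*185)) = 21392 + (-128 + (238 - 185)) = 21392 + (-128 + 53) = 21392 - 75 = 21317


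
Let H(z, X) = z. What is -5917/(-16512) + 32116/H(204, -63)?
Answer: 44292205/280704 ≈ 157.79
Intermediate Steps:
-5917/(-16512) + 32116/H(204, -63) = -5917/(-16512) + 32116/204 = -5917*(-1/16512) + 32116*(1/204) = 5917/16512 + 8029/51 = 44292205/280704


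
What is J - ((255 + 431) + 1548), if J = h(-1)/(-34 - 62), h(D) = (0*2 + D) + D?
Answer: -107231/48 ≈ -2234.0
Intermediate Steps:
h(D) = 2*D (h(D) = (0 + D) + D = D + D = 2*D)
J = 1/48 (J = (2*(-1))/(-34 - 62) = -2/(-96) = -1/96*(-2) = 1/48 ≈ 0.020833)
J - ((255 + 431) + 1548) = 1/48 - ((255 + 431) + 1548) = 1/48 - (686 + 1548) = 1/48 - 1*2234 = 1/48 - 2234 = -107231/48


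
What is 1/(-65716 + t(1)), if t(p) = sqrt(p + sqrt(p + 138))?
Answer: -1/(65716 - sqrt(1 + sqrt(139))) ≈ -1.5218e-5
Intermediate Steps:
t(p) = sqrt(p + sqrt(138 + p))
1/(-65716 + t(1)) = 1/(-65716 + sqrt(1 + sqrt(138 + 1))) = 1/(-65716 + sqrt(1 + sqrt(139)))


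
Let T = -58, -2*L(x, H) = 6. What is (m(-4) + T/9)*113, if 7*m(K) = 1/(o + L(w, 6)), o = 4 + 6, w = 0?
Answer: -320129/441 ≈ -725.92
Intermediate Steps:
L(x, H) = -3 (L(x, H) = -½*6 = -3)
o = 10
m(K) = 1/49 (m(K) = 1/(7*(10 - 3)) = (⅐)/7 = (⅐)*(⅐) = 1/49)
(m(-4) + T/9)*113 = (1/49 - 58/9)*113 = -2833/441*113 = -320129/441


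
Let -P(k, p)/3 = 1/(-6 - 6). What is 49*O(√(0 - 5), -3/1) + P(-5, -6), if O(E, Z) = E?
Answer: ¼ + 49*I*√5 ≈ 0.25 + 109.57*I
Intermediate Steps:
P(k, p) = ¼ (P(k, p) = -3/(-6 - 6) = -3/(-12) = -3*(-1/12) = ¼)
49*O(√(0 - 5), -3/1) + P(-5, -6) = 49*√(0 - 5) + ¼ = 49*√(-5) + ¼ = 49*(I*√5) + ¼ = 49*I*√5 + ¼ = ¼ + 49*I*√5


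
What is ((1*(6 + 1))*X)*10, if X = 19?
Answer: 1330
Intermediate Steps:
((1*(6 + 1))*X)*10 = ((1*(6 + 1))*19)*10 = ((1*7)*19)*10 = (7*19)*10 = 133*10 = 1330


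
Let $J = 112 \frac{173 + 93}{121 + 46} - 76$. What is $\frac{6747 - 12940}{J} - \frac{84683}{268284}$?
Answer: $- \frac{11621487871}{191152350} \approx -60.797$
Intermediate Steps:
$J = \frac{17100}{167}$ ($J = 112 \cdot \frac{266}{167} - 76 = \frac{29792}{167} - 76 = \frac{17100}{167} \approx 102.4$)
$\frac{6747 - 12940}{J} - \frac{84683}{268284} = \frac{6747 - 12940}{\frac{17100}{167}} - \frac{84683}{268284} = \left(6747 - 12940\right) \frac{167}{17100} - \frac{84683}{268284} = \left(-6193\right) \frac{167}{17100} - \frac{84683}{268284} = - \frac{1034231}{17100} - \frac{84683}{268284} = - \frac{11621487871}{191152350}$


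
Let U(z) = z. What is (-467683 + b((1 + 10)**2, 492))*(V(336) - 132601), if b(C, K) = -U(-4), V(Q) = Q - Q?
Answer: 62014703079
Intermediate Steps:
V(Q) = 0
b(C, K) = 4 (b(C, K) = -1*(-4) = 4)
(-467683 + b((1 + 10)**2, 492))*(V(336) - 132601) = (-467683 + 4)*(0 - 132601) = -467679*(-132601) = 62014703079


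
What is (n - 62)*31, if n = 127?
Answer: 2015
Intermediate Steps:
(n - 62)*31 = (127 - 62)*31 = 65*31 = 2015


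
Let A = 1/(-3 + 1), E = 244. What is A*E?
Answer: -122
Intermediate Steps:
A = -½ (A = 1/(-2) = -½ ≈ -0.50000)
A*E = -½*244 = -122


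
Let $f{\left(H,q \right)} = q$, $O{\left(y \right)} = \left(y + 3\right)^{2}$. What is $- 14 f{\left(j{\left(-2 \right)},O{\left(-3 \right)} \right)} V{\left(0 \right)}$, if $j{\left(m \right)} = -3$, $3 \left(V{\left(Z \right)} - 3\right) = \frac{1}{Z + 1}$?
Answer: $0$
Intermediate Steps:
$V{\left(Z \right)} = 3 + \frac{1}{3 \left(1 + Z\right)}$ ($V{\left(Z \right)} = 3 + \frac{1}{3 \left(Z + 1\right)} = 3 + \frac{1}{3 \left(1 + Z\right)}$)
$O{\left(y \right)} = \left(3 + y\right)^{2}$
$- 14 f{\left(j{\left(-2 \right)},O{\left(-3 \right)} \right)} V{\left(0 \right)} = - 14 \left(3 - 3\right)^{2} \frac{10 + 9 \cdot 0}{3 \left(1 + 0\right)} = - 14 \cdot 0^{2} \frac{10 + 0}{3 \cdot 1} = \left(-14\right) 0 \cdot \frac{1}{3} \cdot 1 \cdot 10 = 0 \cdot \frac{10}{3} = 0$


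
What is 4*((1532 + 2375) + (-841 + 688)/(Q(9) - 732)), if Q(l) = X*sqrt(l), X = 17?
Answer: 3547760/227 ≈ 15629.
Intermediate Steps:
Q(l) = 17*sqrt(l)
4*((1532 + 2375) + (-841 + 688)/(Q(9) - 732)) = 4*((1532 + 2375) + (-841 + 688)/(17*sqrt(9) - 732)) = 4*(3907 - 153/(17*3 - 732)) = 4*(3907 - 153/(51 - 732)) = 4*(3907 - 153/(-681)) = 4*(3907 - 153*(-1/681)) = 4*(3907 + 51/227) = 4*(886940/227) = 3547760/227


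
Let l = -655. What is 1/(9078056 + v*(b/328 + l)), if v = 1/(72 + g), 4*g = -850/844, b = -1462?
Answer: 4965551/45077504409134 ≈ 1.1016e-7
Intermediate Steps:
g = -425/1688 (g = (-850/844)/4 = (-850*1/844)/4 = (1/4)*(-425/422) = -425/1688 ≈ -0.25178)
v = 1688/121111 (v = 1/(72 - 425/1688) = 1/(121111/1688) = 1688/121111 ≈ 0.013938)
1/(9078056 + v*(b/328 + l)) = 1/(9078056 + 1688*(-1462/328 - 655)/121111) = 1/(9078056 + 1688*(-1462*1/328 - 655)/121111) = 1/(9078056 + 1688*(-731/164 - 655)/121111) = 1/(9078056 + (1688/121111)*(-108151/164)) = 1/(9078056 - 45639722/4965551) = 1/(45077504409134/4965551) = 4965551/45077504409134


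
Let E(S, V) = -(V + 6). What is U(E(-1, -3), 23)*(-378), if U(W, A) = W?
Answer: 1134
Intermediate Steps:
E(S, V) = -6 - V (E(S, V) = -(6 + V) = -6 - V)
U(E(-1, -3), 23)*(-378) = (-6 - 1*(-3))*(-378) = (-6 + 3)*(-378) = -3*(-378) = 1134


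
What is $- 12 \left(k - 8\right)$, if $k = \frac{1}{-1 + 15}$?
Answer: $\frac{666}{7} \approx 95.143$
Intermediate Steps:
$k = \frac{1}{14} \approx 0.071429$
$- 12 \left(k - 8\right) = - 12 \left(\frac{1}{14} - 8\right) = \left(-12\right) \left(- \frac{111}{14}\right) = \frac{666}{7}$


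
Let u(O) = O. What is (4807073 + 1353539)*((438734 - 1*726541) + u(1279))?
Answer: -1765187835136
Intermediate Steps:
(4807073 + 1353539)*((438734 - 1*726541) + u(1279)) = (4807073 + 1353539)*((438734 - 1*726541) + 1279) = 6160612*((438734 - 726541) + 1279) = 6160612*(-287807 + 1279) = 6160612*(-286528) = -1765187835136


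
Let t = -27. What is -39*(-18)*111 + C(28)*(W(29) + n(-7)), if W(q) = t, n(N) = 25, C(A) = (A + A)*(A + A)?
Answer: 71650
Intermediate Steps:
C(A) = 4*A² (C(A) = (2*A)*(2*A) = 4*A²)
W(q) = -27
-39*(-18)*111 + C(28)*(W(29) + n(-7)) = -39*(-18)*111 + (4*28²)*(-27 + 25) = 702*111 + (4*784)*(-2) = 77922 + 3136*(-2) = 77922 - 6272 = 71650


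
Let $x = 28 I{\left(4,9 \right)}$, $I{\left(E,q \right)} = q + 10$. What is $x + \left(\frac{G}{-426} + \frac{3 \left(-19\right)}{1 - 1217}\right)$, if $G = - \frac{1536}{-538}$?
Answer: $\frac{650331857}{1222336} \approx 532.04$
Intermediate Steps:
$I{\left(E,q \right)} = 10 + q$
$G = \frac{768}{269}$ ($G = \left(-1536\right) \left(- \frac{1}{538}\right) = \frac{768}{269} \approx 2.855$)
$x = 532$ ($x = 28 \left(10 + 9\right) = 28 \cdot 19 = 532$)
$x + \left(\frac{G}{-426} + \frac{3 \left(-19\right)}{1 - 1217}\right) = 532 + \left(\frac{768}{269 \left(-426\right)} + \frac{3 \left(-19\right)}{1 - 1217}\right) = 532 - \left(\frac{128}{19099} + \frac{57}{-1216}\right) = 532 - - \frac{49105}{1222336} = 532 + \left(- \frac{128}{19099} + \frac{3}{64}\right) = 532 + \frac{49105}{1222336} = \frac{650331857}{1222336}$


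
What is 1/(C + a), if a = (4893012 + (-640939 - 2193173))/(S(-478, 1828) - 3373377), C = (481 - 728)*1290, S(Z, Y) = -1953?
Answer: -112511/35849448560 ≈ -3.1384e-6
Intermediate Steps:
C = -318630 (C = -247*1290 = -318630)
a = -68630/112511 (a = (4893012 + (-640939 - 2193173))/(-1953 - 3373377) = (4893012 - 2834112)/(-3375330) = 2058900*(-1/3375330) = -68630/112511 ≈ -0.60998)
1/(C + a) = 1/(-318630 - 68630/112511) = 1/(-35849448560/112511) = -112511/35849448560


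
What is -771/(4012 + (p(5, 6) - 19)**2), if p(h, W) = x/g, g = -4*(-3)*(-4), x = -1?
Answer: -1776384/10073569 ≈ -0.17634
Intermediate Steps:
g = -48 (g = 12*(-4) = -48)
p(h, W) = 1/48 (p(h, W) = -1/(-48) = -1*(-1/48) = 1/48)
-771/(4012 + (p(5, 6) - 19)**2) = -771/(4012 + (1/48 - 19)**2) = -771/(4012 + (-911/48)**2) = -771/(4012 + 829921/2304) = -771/10073569/2304 = -771*2304/10073569 = -1776384/10073569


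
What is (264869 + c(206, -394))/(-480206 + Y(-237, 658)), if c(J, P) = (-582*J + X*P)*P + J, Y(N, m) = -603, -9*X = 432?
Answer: -40051195/480809 ≈ -83.300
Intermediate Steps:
X = -48 (X = -⅑*432 = -48)
c(J, P) = J + P*(-582*J - 48*P) (c(J, P) = (-582*J - 48*P)*P + J = P*(-582*J - 48*P) + J = J + P*(-582*J - 48*P))
(264869 + c(206, -394))/(-480206 + Y(-237, 658)) = (264869 + (206 - 48*(-394)² - 582*206*(-394)))/(-480206 - 603) = (264869 + (206 - 48*155236 + 47237448))/(-480809) = (264869 + (206 - 7451328 + 47237448))*(-1/480809) = (264869 + 39786326)*(-1/480809) = 40051195*(-1/480809) = -40051195/480809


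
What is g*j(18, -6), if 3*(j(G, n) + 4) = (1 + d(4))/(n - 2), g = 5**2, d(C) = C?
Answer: -2525/24 ≈ -105.21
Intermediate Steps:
g = 25
j(G, n) = -4 + 5/(3*(-2 + n)) (j(G, n) = -4 + ((1 + 4)/(n - 2))/3 = -4 + (5/(-2 + n))/3 = -4 + 5/(3*(-2 + n)))
g*j(18, -6) = 25*((29 - 12*(-6))/(3*(-2 - 6))) = 25*((1/3)*(29 + 72)/(-8)) = 25*((1/3)*(-1/8)*101) = 25*(-101/24) = -2525/24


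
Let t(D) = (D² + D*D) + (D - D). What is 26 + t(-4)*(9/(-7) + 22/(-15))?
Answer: -6518/105 ≈ -62.076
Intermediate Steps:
t(D) = 2*D² (t(D) = (D² + D²) + 0 = 2*D² + 0 = 2*D²)
26 + t(-4)*(9/(-7) + 22/(-15)) = 26 + (2*(-4)²)*(9/(-7) + 22/(-15)) = 26 + (2*16)*(9*(-⅐) + 22*(-1/15)) = 26 + 32*(-9/7 - 22/15) = 26 + 32*(-289/105) = 26 - 9248/105 = -6518/105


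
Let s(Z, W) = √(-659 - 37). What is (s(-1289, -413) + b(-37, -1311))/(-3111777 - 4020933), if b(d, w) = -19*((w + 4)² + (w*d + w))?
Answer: 6670691/1426542 - I*√174/3566355 ≈ 4.6761 - 3.6987e-6*I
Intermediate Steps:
b(d, w) = -19*w - 19*(4 + w)² - 19*d*w (b(d, w) = -19*((4 + w)² + (d*w + w)) = -19*((4 + w)² + (w + d*w)) = -19*(w + (4 + w)² + d*w) = -19*w - 19*(4 + w)² - 19*d*w)
s(Z, W) = 2*I*√174 (s(Z, W) = √(-696) = 2*I*√174)
(s(-1289, -413) + b(-37, -1311))/(-3111777 - 4020933) = (2*I*√174 + (-19*(-1311) - 19*(4 - 1311)² - 19*(-37)*(-1311)))/(-3111777 - 4020933) = (2*I*√174 + (24909 - 19*(-1307)² - 921633))/(-7132710) = (2*I*√174 + (24909 - 19*1708249 - 921633))*(-1/7132710) = (2*I*√174 + (24909 - 32456731 - 921633))*(-1/7132710) = (2*I*√174 - 33353455)*(-1/7132710) = (-33353455 + 2*I*√174)*(-1/7132710) = 6670691/1426542 - I*√174/3566355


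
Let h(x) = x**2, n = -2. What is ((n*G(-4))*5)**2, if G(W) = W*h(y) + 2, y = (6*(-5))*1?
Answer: 1294560400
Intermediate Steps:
y = -30 (y = -30*1 = -30)
G(W) = 2 + 900*W (G(W) = W*(-30)**2 + 2 = W*900 + 2 = 900*W + 2 = 2 + 900*W)
((n*G(-4))*5)**2 = (-2*(2 + 900*(-4))*5)**2 = (-2*(2 - 3600)*5)**2 = (-2*(-3598)*5)**2 = (7196*5)**2 = 35980**2 = 1294560400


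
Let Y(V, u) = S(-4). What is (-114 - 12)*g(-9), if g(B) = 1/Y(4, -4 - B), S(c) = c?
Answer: 63/2 ≈ 31.500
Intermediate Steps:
Y(V, u) = -4
g(B) = -1/4 (g(B) = 1/(-4) = -1/4)
(-114 - 12)*g(-9) = (-114 - 12)*(-1/4) = -126*(-1/4) = 63/2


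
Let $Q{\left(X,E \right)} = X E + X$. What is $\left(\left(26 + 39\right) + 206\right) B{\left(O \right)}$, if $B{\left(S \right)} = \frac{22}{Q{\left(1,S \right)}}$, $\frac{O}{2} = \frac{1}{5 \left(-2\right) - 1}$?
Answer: $\frac{65582}{9} \approx 7286.9$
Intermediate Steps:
$Q{\left(X,E \right)} = X + E X$ ($Q{\left(X,E \right)} = E X + X = X + E X$)
$O = - \frac{2}{11}$ ($O = \frac{2}{5 \left(-2\right) - 1} = \frac{2}{-10 - 1} = \frac{2}{-11} = 2 \left(- \frac{1}{11}\right) = - \frac{2}{11} \approx -0.18182$)
$B{\left(S \right)} = \frac{22}{1 + S}$ ($B{\left(S \right)} = \frac{22}{1 \left(1 + S\right)} = \frac{22}{1 + S}$)
$\left(\left(26 + 39\right) + 206\right) B{\left(O \right)} = \left(\left(26 + 39\right) + 206\right) \frac{22}{1 - \frac{2}{11}} = \left(65 + 206\right) \frac{22}{\frac{9}{11}} = 271 \cdot 22 \cdot \frac{11}{9} = 271 \cdot \frac{242}{9} = \frac{65582}{9}$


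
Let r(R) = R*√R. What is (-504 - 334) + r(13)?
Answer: -838 + 13*√13 ≈ -791.13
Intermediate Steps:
r(R) = R^(3/2)
(-504 - 334) + r(13) = (-504 - 334) + 13^(3/2) = -838 + 13*√13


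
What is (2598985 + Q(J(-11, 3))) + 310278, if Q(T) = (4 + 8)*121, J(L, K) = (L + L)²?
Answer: 2910715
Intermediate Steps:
J(L, K) = 4*L² (J(L, K) = (2*L)² = 4*L²)
Q(T) = 1452 (Q(T) = 12*121 = 1452)
(2598985 + Q(J(-11, 3))) + 310278 = (2598985 + 1452) + 310278 = 2600437 + 310278 = 2910715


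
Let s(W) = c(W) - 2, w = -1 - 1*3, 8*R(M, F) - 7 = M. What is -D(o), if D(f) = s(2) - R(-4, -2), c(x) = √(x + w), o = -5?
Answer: 19/8 - I*√2 ≈ 2.375 - 1.4142*I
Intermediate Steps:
R(M, F) = 7/8 + M/8
w = -4 (w = -1 - 3 = -4)
c(x) = √(-4 + x) (c(x) = √(x - 4) = √(-4 + x))
s(W) = -2 + √(-4 + W) (s(W) = √(-4 + W) - 2 = -2 + √(-4 + W))
D(f) = -19/8 + I*√2 (D(f) = (-2 + √(-4 + 2)) - (7/8 + (⅛)*(-4)) = (-2 + √(-2)) - (7/8 - ½) = (-2 + I*√2) - 1*3/8 = (-2 + I*√2) - 3/8 = -19/8 + I*√2)
-D(o) = -(-19/8 + I*√2) = 19/8 - I*√2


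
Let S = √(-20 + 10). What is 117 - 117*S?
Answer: 117 - 117*I*√10 ≈ 117.0 - 369.99*I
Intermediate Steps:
S = I*√10 (S = √(-10) = I*√10 ≈ 3.1623*I)
117 - 117*S = 117 - 117*I*√10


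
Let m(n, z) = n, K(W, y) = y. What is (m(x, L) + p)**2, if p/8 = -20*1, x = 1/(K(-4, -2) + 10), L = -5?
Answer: 1635841/64 ≈ 25560.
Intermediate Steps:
x = 1/8 (x = 1/(-2 + 10) = 1/8 ≈ 0.12500)
p = -160 (p = 8*(-20*1) = 8*(-20) = -160)
(m(x, L) + p)**2 = (1/8 - 160)**2 = (-1279/8)**2 = 1635841/64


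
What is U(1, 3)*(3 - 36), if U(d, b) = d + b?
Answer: -132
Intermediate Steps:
U(d, b) = b + d
U(1, 3)*(3 - 36) = (3 + 1)*(3 - 36) = 4*(-33) = -132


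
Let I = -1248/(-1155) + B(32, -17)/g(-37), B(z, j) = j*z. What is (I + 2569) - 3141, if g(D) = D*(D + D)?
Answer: -301016396/527065 ≈ -571.12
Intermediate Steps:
g(D) = 2*D² (g(D) = D*(2*D) = 2*D²)
I = 464784/527065 (I = -1248/(-1155) + (-17*32)/((2*(-37)²)) = -1248*(-1/1155) - 544/(2*1369) = 416/385 - 544/2738 = 416/385 - 544*1/2738 = 416/385 - 272/1369 = 464784/527065 ≈ 0.88183)
(I + 2569) - 3141 = (464784/527065 + 2569) - 3141 = 1354494769/527065 - 3141 = -301016396/527065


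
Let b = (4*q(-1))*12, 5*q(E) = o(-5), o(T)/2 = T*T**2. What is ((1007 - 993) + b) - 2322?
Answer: -4708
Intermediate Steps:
o(T) = 2*T**3 (o(T) = 2*(T*T**2) = 2*T**3)
q(E) = -50 (q(E) = (2*(-5)**3)/5 = (2*(-125))/5 = (1/5)*(-250) = -50)
b = -2400 (b = (4*(-50))*12 = -200*12 = -2400)
((1007 - 993) + b) - 2322 = ((1007 - 993) - 2400) - 2322 = (14 - 2400) - 2322 = -2386 - 2322 = -4708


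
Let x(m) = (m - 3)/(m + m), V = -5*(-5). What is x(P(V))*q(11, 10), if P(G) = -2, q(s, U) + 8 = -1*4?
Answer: -15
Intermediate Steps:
q(s, U) = -12 (q(s, U) = -8 - 1*4 = -8 - 4 = -12)
V = 25
x(m) = (-3 + m)/(2*m) (x(m) = (-3 + m)/((2*m)) = (-3 + m)*(1/(2*m)) = (-3 + m)/(2*m))
x(P(V))*q(11, 10) = ((1/2)*(-3 - 2)/(-2))*(-12) = ((1/2)*(-1/2)*(-5))*(-12) = (5/4)*(-12) = -15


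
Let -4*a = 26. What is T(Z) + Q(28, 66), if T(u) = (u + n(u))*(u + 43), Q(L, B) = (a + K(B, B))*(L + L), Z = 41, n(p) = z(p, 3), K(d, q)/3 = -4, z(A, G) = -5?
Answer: 1988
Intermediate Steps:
a = -13/2 (a = -¼*26 = -13/2 ≈ -6.5000)
K(d, q) = -12 (K(d, q) = 3*(-4) = -12)
n(p) = -5
Q(L, B) = -37*L (Q(L, B) = (-13/2 - 12)*(L + L) = -37*L)
T(u) = (-5 + u)*(43 + u) (T(u) = (u - 5)*(u + 43) = (-5 + u)*(43 + u))
T(Z) + Q(28, 66) = (-215 + 41² + 38*41) - 37*28 = (-215 + 1681 + 1558) - 1036 = 3024 - 1036 = 1988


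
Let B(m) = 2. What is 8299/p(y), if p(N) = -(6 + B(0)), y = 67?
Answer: -8299/8 ≈ -1037.4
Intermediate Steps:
p(N) = -8 (p(N) = -(6 + 2) = -1*8 = -8)
8299/p(y) = 8299/(-8) = 8299*(-⅛) = -8299/8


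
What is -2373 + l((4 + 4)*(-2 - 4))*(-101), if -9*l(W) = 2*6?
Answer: -6715/3 ≈ -2238.3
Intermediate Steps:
l(W) = -4/3 (l(W) = -2*6/9 = -⅑*12 = -4/3)
-2373 + l((4 + 4)*(-2 - 4))*(-101) = -2373 - 4/3*(-101) = -2373 + 404/3 = -6715/3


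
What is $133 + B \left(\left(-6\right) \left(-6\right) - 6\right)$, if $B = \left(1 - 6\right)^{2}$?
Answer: $883$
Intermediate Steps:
$B = 25$ ($B = \left(-5\right)^{2} = 25$)
$133 + B \left(\left(-6\right) \left(-6\right) - 6\right) = 133 + 25 \left(\left(-6\right) \left(-6\right) - 6\right) = 133 + 25 \left(36 - 6\right) = 133 + 25 \cdot 30 = 133 + 750 = 883$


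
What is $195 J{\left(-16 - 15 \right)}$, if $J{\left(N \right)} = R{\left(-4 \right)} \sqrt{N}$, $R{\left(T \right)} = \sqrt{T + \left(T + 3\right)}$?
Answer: $- 195 \sqrt{155} \approx -2427.7$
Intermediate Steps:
$R{\left(T \right)} = \sqrt{3 + 2 T}$ ($R{\left(T \right)} = \sqrt{T + \left(3 + T\right)} = \sqrt{3 + 2 T}$)
$J{\left(N \right)} = i \sqrt{5} \sqrt{N}$ ($J{\left(N \right)} = \sqrt{3 + 2 \left(-4\right)} \sqrt{N} = \sqrt{3 - 8} \sqrt{N} = \sqrt{-5} \sqrt{N} = i \sqrt{5} \sqrt{N}$)
$195 J{\left(-16 - 15 \right)} = 195 i \sqrt{5} \sqrt{-16 - 15} = 195 i \sqrt{5} \sqrt{-31} = 195 i \sqrt{5} i \sqrt{31} = 195 \left(- \sqrt{155}\right) = - 195 \sqrt{155}$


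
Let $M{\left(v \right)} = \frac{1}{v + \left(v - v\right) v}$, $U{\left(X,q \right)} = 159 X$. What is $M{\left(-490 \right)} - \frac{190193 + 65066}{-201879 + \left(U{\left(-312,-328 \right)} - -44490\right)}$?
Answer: $\frac{17838559}{14489790} \approx 1.2311$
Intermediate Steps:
$M{\left(v \right)} = \frac{1}{v}$ ($M{\left(v \right)} = \frac{1}{v + 0 v} = \frac{1}{v + 0} = \frac{1}{v}$)
$M{\left(-490 \right)} - \frac{190193 + 65066}{-201879 + \left(U{\left(-312,-328 \right)} - -44490\right)} = \frac{1}{-490} - \frac{190193 + 65066}{-201879 + \left(159 \left(-312\right) - -44490\right)} = - \frac{1}{490} - \frac{255259}{-201879 + \left(-49608 + 44490\right)} = - \frac{1}{490} - \frac{255259}{-201879 - 5118} = - \frac{1}{490} - \frac{255259}{-206997} = - \frac{1}{490} - 255259 \left(- \frac{1}{206997}\right) = - \frac{1}{490} - - \frac{255259}{206997} = - \frac{1}{490} + \frac{255259}{206997} = \frac{17838559}{14489790}$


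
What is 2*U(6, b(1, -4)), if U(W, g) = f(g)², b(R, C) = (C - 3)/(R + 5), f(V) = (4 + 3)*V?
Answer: 2401/18 ≈ 133.39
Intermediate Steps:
f(V) = 7*V
b(R, C) = (-3 + C)/(5 + R)
U(W, g) = 49*g² (U(W, g) = (7*g)² = 49*g²)
2*U(6, b(1, -4)) = 2*(49*((-3 - 4)/(5 + 1))²) = 2*(49*(-7/6)²) = 2*(49*(49/36)) = 2*(2401/36) = 2401/18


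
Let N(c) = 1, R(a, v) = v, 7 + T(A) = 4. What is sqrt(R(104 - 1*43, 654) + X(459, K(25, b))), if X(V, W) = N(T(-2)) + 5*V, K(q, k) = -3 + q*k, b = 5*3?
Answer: 5*sqrt(118) ≈ 54.314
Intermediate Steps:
b = 15
T(A) = -3 (T(A) = -7 + 4 = -3)
K(q, k) = -3 + k*q
X(V, W) = 1 + 5*V
sqrt(R(104 - 1*43, 654) + X(459, K(25, b))) = sqrt(654 + (1 + 5*459)) = sqrt(654 + (1 + 2295)) = sqrt(654 + 2296) = sqrt(2950) = 5*sqrt(118)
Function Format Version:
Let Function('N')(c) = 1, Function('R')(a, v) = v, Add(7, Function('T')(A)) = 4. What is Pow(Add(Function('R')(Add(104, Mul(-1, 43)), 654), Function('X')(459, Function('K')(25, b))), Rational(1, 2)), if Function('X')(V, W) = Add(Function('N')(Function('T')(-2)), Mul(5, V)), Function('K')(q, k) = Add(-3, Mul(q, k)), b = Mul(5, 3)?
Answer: Mul(5, Pow(118, Rational(1, 2))) ≈ 54.314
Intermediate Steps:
b = 15
Function('T')(A) = -3 (Function('T')(A) = Add(-7, 4) = -3)
Function('K')(q, k) = Add(-3, Mul(k, q))
Function('X')(V, W) = Add(1, Mul(5, V))
Pow(Add(Function('R')(Add(104, Mul(-1, 43)), 654), Function('X')(459, Function('K')(25, b))), Rational(1, 2)) = Pow(Add(654, Add(1, Mul(5, 459))), Rational(1, 2)) = Pow(Add(654, Add(1, 2295)), Rational(1, 2)) = Pow(Add(654, 2296), Rational(1, 2)) = Pow(2950, Rational(1, 2)) = Mul(5, Pow(118, Rational(1, 2)))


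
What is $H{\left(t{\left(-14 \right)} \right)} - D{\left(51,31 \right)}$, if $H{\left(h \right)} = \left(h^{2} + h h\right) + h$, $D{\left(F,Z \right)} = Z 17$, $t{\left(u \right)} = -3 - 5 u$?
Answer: $8518$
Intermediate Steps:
$D{\left(F,Z \right)} = 17 Z$
$H{\left(h \right)} = h + 2 h^{2}$ ($H{\left(h \right)} = \left(h^{2} + h^{2}\right) + h = 2 h^{2} + h = h + 2 h^{2}$)
$H{\left(t{\left(-14 \right)} \right)} - D{\left(51,31 \right)} = \left(-3 - -70\right) \left(1 + 2 \left(-3 - -70\right)\right) - 17 \cdot 31 = \left(-3 + 70\right) \left(1 + 2 \left(-3 + 70\right)\right) - 527 = 67 \left(1 + 2 \cdot 67\right) - 527 = 67 \left(1 + 134\right) - 527 = 67 \cdot 135 - 527 = 9045 - 527 = 8518$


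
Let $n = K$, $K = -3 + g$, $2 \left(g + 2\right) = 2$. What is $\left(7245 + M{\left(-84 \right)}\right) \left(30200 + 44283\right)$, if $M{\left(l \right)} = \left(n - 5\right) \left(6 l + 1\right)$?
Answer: $876813876$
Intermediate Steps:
$g = -1$ ($g = -2 + \frac{1}{2} \cdot 2 = -2 + 1 = -1$)
$K = -4$ ($K = -3 - 1 = -4$)
$n = -4$
$M{\left(l \right)} = -9 - 54 l$ ($M{\left(l \right)} = \left(-4 - 5\right) \left(6 l + 1\right) = - 9 \left(1 + 6 l\right) = -9 - 54 l$)
$\left(7245 + M{\left(-84 \right)}\right) \left(30200 + 44283\right) = \left(7245 - -4527\right) \left(30200 + 44283\right) = \left(7245 + \left(-9 + 4536\right)\right) 74483 = \left(7245 + 4527\right) 74483 = 11772 \cdot 74483 = 876813876$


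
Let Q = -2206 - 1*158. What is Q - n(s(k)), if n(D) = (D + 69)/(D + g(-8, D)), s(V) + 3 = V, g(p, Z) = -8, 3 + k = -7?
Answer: -7084/3 ≈ -2361.3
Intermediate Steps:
k = -10 (k = -3 - 7 = -10)
s(V) = -3 + V
n(D) = (69 + D)/(-8 + D) (n(D) = (D + 69)/(D - 8) = (69 + D)/(-8 + D))
Q = -2364 (Q = -2206 - 158 = -2364)
Q - n(s(k)) = -2364 - (69 + (-3 - 10))/(-8 + (-3 - 10)) = -2364 - (69 - 13)/(-8 - 13) = -2364 - 56/(-21) = -2364 - (-1)*56/21 = -2364 - 1*(-8/3) = -2364 + 8/3 = -7084/3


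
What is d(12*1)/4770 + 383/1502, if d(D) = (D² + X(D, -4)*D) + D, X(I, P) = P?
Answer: 110507/398030 ≈ 0.27763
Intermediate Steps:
d(D) = D² - 3*D (d(D) = (D² - 4*D) + D = D² - 3*D)
d(12*1)/4770 + 383/1502 = ((12*1)*(-3 + 12*1))/4770 + 383/1502 = (12*(-3 + 12))*(1/4770) + 383*(1/1502) = (12*9)*(1/4770) + 383/1502 = 108*(1/4770) + 383/1502 = 6/265 + 383/1502 = 110507/398030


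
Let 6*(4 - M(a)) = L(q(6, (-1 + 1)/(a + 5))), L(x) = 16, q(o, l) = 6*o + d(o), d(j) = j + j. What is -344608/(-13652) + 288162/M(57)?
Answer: 1475417663/6826 ≈ 2.1615e+5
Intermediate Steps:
d(j) = 2*j
q(o, l) = 8*o (q(o, l) = 6*o + 2*o = 8*o)
M(a) = 4/3 (M(a) = 4 - ⅙*16 = 4 - 8/3 = 4/3)
-344608/(-13652) + 288162/M(57) = -344608/(-13652) + 288162/(4/3) = -344608*(-1/13652) + 288162*(¾) = 86152/3413 + 432243/2 = 1475417663/6826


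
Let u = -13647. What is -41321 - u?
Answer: -27674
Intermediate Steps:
-41321 - u = -41321 - 1*(-13647) = -41321 + 13647 = -27674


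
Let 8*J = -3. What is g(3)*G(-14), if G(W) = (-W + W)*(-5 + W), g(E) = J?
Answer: 0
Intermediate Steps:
J = -3/8 (J = (1/8)*(-3) = -3/8 ≈ -0.37500)
g(E) = -3/8
G(W) = 0 (G(W) = 0*(-5 + W) = 0)
g(3)*G(-14) = -3/8*0 = 0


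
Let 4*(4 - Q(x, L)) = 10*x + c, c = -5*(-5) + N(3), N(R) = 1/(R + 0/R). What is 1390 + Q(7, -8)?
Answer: 8221/6 ≈ 1370.2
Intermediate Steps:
N(R) = 1/R (N(R) = 1/(R + 0) = 1/R)
c = 76/3 (c = -5*(-5) + 1/3 = 25 + ⅓ = 76/3 ≈ 25.333)
Q(x, L) = -7/3 - 5*x/2 (Q(x, L) = 4 - (10*x + 76/3)/4 = 4 - (76/3 + 10*x)/4 = 4 + (-19/3 - 5*x/2) = -7/3 - 5*x/2)
1390 + Q(7, -8) = 1390 + (-7/3 - 5/2*7) = 1390 + (-7/3 - 35/2) = 1390 - 119/6 = 8221/6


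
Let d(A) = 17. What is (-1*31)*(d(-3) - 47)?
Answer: 930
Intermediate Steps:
(-1*31)*(d(-3) - 47) = (-1*31)*(17 - 47) = -31*(-30) = 930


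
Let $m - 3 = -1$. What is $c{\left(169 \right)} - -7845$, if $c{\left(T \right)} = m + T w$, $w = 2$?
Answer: $8185$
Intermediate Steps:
$m = 2$ ($m = 3 - 1 = 2$)
$c{\left(T \right)} = 2 + 2 T$ ($c{\left(T \right)} = 2 + T 2 = 2 + 2 T$)
$c{\left(169 \right)} - -7845 = \left(2 + 2 \cdot 169\right) - -7845 = \left(2 + 338\right) + 7845 = 340 + 7845 = 8185$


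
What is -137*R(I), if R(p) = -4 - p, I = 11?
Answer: 2055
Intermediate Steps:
-137*R(I) = -137*(-4 - 1*11) = -137*(-4 - 11) = -137*(-15) = 2055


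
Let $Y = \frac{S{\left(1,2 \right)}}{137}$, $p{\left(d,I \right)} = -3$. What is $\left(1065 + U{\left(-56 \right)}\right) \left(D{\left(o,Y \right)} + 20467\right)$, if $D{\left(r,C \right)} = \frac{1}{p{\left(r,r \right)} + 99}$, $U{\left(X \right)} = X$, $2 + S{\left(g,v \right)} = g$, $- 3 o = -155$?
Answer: $\frac{1982516497}{96} \approx 2.0651 \cdot 10^{7}$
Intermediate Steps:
$o = \frac{155}{3}$ ($o = \left(- \frac{1}{3}\right) \left(-155\right) = \frac{155}{3} \approx 51.667$)
$S{\left(g,v \right)} = -2 + g$
$Y = - \frac{1}{137}$ ($Y = \frac{-2 + 1}{137} = \left(-1\right) \frac{1}{137} = - \frac{1}{137} \approx -0.0072993$)
$D{\left(r,C \right)} = \frac{1}{96}$ ($D{\left(r,C \right)} = \frac{1}{-3 + 99} = \frac{1}{96}$)
$\left(1065 + U{\left(-56 \right)}\right) \left(D{\left(o,Y \right)} + 20467\right) = \left(1065 - 56\right) \left(\frac{1}{96} + 20467\right) = 1009 \cdot \frac{1964833}{96} = \frac{1982516497}{96}$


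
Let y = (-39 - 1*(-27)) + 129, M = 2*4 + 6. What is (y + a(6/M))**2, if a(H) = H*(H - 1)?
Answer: 32729841/2401 ≈ 13632.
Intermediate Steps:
M = 14 (M = 8 + 6 = 14)
y = 117 (y = (-39 + 27) + 129 = -12 + 129 = 117)
a(H) = H*(-1 + H)
(y + a(6/M))**2 = (117 + (6/14)*(-1 + 6/14))**2 = (117 + (6*(1/14))*(-1 + 6*(1/14)))**2 = (117 + 3*(-1 + 3/7)/7)**2 = (117 + (3/7)*(-4/7))**2 = (117 - 12/49)**2 = (5721/49)**2 = 32729841/2401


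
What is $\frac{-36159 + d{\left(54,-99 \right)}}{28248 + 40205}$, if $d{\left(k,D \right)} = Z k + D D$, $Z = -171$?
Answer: $- \frac{35592}{68453} \approx -0.51995$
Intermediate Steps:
$d{\left(k,D \right)} = D^{2} - 171 k$ ($d{\left(k,D \right)} = - 171 k + D D = - 171 k + D^{2} = D^{2} - 171 k$)
$\frac{-36159 + d{\left(54,-99 \right)}}{28248 + 40205} = \frac{-36159 + \left(\left(-99\right)^{2} - 9234\right)}{28248 + 40205} = \frac{-36159 + \left(9801 - 9234\right)}{68453} = \left(-36159 + 567\right) \frac{1}{68453} = \left(-35592\right) \frac{1}{68453} = - \frac{35592}{68453}$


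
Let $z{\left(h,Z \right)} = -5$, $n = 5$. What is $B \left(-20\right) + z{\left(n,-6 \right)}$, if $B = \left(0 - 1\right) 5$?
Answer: $95$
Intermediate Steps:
$B = -5$ ($B = \left(-1\right) 5 = -5$)
$B \left(-20\right) + z{\left(n,-6 \right)} = \left(-5\right) \left(-20\right) - 5 = 100 - 5 = 95$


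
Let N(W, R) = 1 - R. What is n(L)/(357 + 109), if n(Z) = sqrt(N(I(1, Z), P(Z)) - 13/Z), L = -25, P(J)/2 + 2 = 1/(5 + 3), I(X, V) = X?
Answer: sqrt(527)/4660 ≈ 0.0049263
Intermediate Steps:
P(J) = -15/4 (P(J) = -4 + 2/(5 + 3) = -4 + 2/8 = -4 + 2*(1/8) = -4 + 1/4 = -15/4)
n(Z) = sqrt(19/4 - 13/Z) (n(Z) = sqrt((1 - 1*(-15/4)) - 13/Z) = sqrt((1 + 15/4) - 13/Z) = sqrt(19/4 - 13/Z))
n(L)/(357 + 109) = (sqrt(19 - 52/(-25))/2)/(357 + 109) = (sqrt(19 - 52*(-1/25))/2)/466 = (sqrt(19 + 52/25)/2)/466 = (sqrt(527/25)/2)/466 = ((sqrt(527)/5)/2)/466 = (sqrt(527)/10)/466 = sqrt(527)/4660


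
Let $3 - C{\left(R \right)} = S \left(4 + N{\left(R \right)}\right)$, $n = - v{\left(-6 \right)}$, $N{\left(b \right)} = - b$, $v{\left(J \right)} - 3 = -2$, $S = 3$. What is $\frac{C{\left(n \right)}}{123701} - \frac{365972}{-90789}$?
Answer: $\frac{45270012904}{11230690089} \approx 4.0309$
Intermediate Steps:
$v{\left(J \right)} = 1$ ($v{\left(J \right)} = 3 - 2 = 1$)
$n = -1$ ($n = \left(-1\right) 1 = -1$)
$C{\left(R \right)} = -9 + 3 R$ ($C{\left(R \right)} = 3 - 3 \left(4 - R\right) = 3 - \left(12 - 3 R\right) = 3 + \left(-12 + 3 R\right) = -9 + 3 R$)
$\frac{C{\left(n \right)}}{123701} - \frac{365972}{-90789} = \frac{-9 + 3 \left(-1\right)}{123701} - \frac{365972}{-90789} = \left(-9 - 3\right) \frac{1}{123701} - - \frac{365972}{90789} = \left(-12\right) \frac{1}{123701} + \frac{365972}{90789} = - \frac{12}{123701} + \frac{365972}{90789} = \frac{45270012904}{11230690089}$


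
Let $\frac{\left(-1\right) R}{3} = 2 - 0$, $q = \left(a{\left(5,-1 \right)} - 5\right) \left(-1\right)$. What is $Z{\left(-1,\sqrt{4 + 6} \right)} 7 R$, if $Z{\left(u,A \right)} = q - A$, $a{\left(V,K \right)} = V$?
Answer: $42 \sqrt{10} \approx 132.82$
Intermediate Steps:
$q = 0$ ($q = \left(5 - 5\right) \left(-1\right) = 0 \left(-1\right) = 0$)
$Z{\left(u,A \right)} = - A$ ($Z{\left(u,A \right)} = 0 - A = - A$)
$R = -6$ ($R = - 3 \left(2 - 0\right) = - 3 \left(2 + 0\right) = \left(-3\right) 2 = -6$)
$Z{\left(-1,\sqrt{4 + 6} \right)} 7 R = - \sqrt{4 + 6} \cdot 7 \left(-6\right) = - \sqrt{10} \cdot 7 \left(-6\right) = - 7 \sqrt{10} \left(-6\right) = 42 \sqrt{10}$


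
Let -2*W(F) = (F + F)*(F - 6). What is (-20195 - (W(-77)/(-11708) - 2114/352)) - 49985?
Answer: -36150554725/515152 ≈ -70175.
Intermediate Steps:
W(F) = -F*(-6 + F) (W(F) = -(F + F)*(F - 6)/2 = -2*F*(-6 + F)/2 = -F*(-6 + F))
(-20195 - (W(-77)/(-11708) - 2114/352)) - 49985 = (-20195 - (-77*(6 - 1*(-77))/(-11708) - 2114/352)) - 49985 = (-20195 - (-77*(6 + 77)*(-1/11708) - 2114*1/352)) - 49985 = (-20195 - (-77*83*(-1/11708) - 1057/176)) - 49985 = (-20195 - (-6391*(-1/11708) - 1057/176)) - 49985 = (-20195 - (6391/11708 - 1057/176)) - 49985 = (-20195 - 1*(-2812635/515152)) - 49985 = (-20195 + 2812635/515152) - 49985 = -10400682005/515152 - 49985 = -36150554725/515152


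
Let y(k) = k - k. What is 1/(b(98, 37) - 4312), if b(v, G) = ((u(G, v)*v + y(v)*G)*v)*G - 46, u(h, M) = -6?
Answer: -1/2136446 ≈ -4.6807e-7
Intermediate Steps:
y(k) = 0
b(v, G) = -46 - 6*G*v² (b(v, G) = ((-6*v + 0*G)*v)*G - 46 = ((-6*v + 0)*v)*G - 46 = ((-6*v)*v)*G - 46 = (-6*v²)*G - 46 = -6*G*v² - 46 = -46 - 6*G*v²)
1/(b(98, 37) - 4312) = 1/((-46 - 6*37*98²) - 4312) = 1/((-46 - 6*37*9604) - 4312) = 1/((-46 - 2132088) - 4312) = 1/(-2132134 - 4312) = 1/(-2136446) = -1/2136446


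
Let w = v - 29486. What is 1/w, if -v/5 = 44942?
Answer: -1/254196 ≈ -3.9340e-6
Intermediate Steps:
v = -224710 (v = -5*44942 = -224710)
w = -254196 (w = -224710 - 29486 = -254196)
1/w = 1/(-254196) = -1/254196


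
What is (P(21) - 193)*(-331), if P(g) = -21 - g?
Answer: 77785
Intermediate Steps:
(P(21) - 193)*(-331) = ((-21 - 1*21) - 193)*(-331) = ((-21 - 21) - 193)*(-331) = (-42 - 193)*(-331) = -235*(-331) = 77785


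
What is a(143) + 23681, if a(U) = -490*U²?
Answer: -9996329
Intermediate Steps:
a(143) + 23681 = -490*143² + 23681 = -490*20449 + 23681 = -10020010 + 23681 = -9996329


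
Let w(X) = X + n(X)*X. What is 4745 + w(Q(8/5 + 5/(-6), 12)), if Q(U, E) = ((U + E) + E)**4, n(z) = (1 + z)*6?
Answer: 92877787056262337701801/109350000000 ≈ 8.4936e+11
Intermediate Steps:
n(z) = 6 + 6*z
Q(U, E) = (U + 2*E)**4 (Q(U, E) = ((E + U) + E)**4 = (U + 2*E)**4)
w(X) = X + X*(6 + 6*X) (w(X) = X + (6 + 6*X)*X = X + X*(6 + 6*X))
4745 + w(Q(8/5 + 5/(-6), 12)) = 4745 + ((8/5 + 5/(-6)) + 2*12)**4*(7 + 6*((8/5 + 5/(-6)) + 2*12)**4) = 4745 + ((8*(1/5) + 5*(-1/6)) + 24)**4*(7 + 6*((8*(1/5) + 5*(-1/6)) + 24)**4) = 4745 + ((8/5 - 5/6) + 24)**4*(7 + 6*((8/5 - 5/6) + 24)**4) = 4745 + (23/30 + 24)**4*(7 + 6*(23/30 + 24)**4) = 4745 + (743/30)**4*(7 + 6*(743/30)**4) = 4745 + 304758098401*(7 + 6*(304758098401/810000))/810000 = 4745 + 304758098401*(7 + 304758098401/135000)/810000 = 4745 + (304758098401/810000)*(304759043401/135000) = 4745 + 92877786537396587701801/109350000000 = 92877787056262337701801/109350000000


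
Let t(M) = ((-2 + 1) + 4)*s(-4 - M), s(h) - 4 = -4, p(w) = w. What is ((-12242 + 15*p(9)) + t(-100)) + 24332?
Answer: 12225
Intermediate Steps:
s(h) = 0 (s(h) = 4 - 4 = 0)
t(M) = 0 (t(M) = ((-2 + 1) + 4)*0 = (-1 + 4)*0 = 3*0 = 0)
((-12242 + 15*p(9)) + t(-100)) + 24332 = ((-12242 + 15*9) + 0) + 24332 = ((-12242 + 135) + 0) + 24332 = (-12107 + 0) + 24332 = -12107 + 24332 = 12225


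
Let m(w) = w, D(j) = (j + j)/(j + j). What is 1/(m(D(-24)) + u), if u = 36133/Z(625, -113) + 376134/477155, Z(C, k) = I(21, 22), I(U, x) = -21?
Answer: -1431465/2460446078 ≈ -0.00058179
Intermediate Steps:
Z(C, k) = -21
D(j) = 1 (D(j) = (2*j)/((2*j)) = (2*j)*(1/(2*j)) = 1)
u = -2461877543/1431465 (u = 36133/(-21) + 376134/477155 = 36133*(-1/21) + 376134*(1/477155) = -36133/21 + 376134/477155 = -2461877543/1431465 ≈ -1719.8)
1/(m(D(-24)) + u) = 1/(1 - 2461877543/1431465) = 1/(-2460446078/1431465) = -1431465/2460446078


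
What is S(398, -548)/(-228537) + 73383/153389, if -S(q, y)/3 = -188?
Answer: 5561406425/11685020631 ≈ 0.47594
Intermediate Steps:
S(q, y) = 564 (S(q, y) = -3*(-188) = 564)
S(398, -548)/(-228537) + 73383/153389 = 564/(-228537) + 73383/153389 = 564*(-1/228537) + 73383*(1/153389) = -188/76179 + 73383/153389 = 5561406425/11685020631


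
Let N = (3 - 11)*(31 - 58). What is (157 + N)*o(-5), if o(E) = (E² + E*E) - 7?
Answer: 16039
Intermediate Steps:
o(E) = -7 + 2*E² (o(E) = (E² + E²) - 7 = 2*E² - 7 = -7 + 2*E²)
N = 216 (N = -8*(-27) = 216)
(157 + N)*o(-5) = (157 + 216)*(-7 + 2*(-5)²) = 373*(-7 + 2*25) = 373*(-7 + 50) = 373*43 = 16039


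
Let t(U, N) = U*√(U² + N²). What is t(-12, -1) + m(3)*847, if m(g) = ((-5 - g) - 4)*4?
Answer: -40656 - 12*√145 ≈ -40801.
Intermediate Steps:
m(g) = -36 - 4*g (m(g) = (-9 - g)*4 = -36 - 4*g)
t(U, N) = U*√(N² + U²)
t(-12, -1) + m(3)*847 = -12*√((-1)² + (-12)²) + (-36 - 4*3)*847 = -12*√(1 + 144) + (-36 - 12)*847 = -12*√145 - 48*847 = -12*√145 - 40656 = -40656 - 12*√145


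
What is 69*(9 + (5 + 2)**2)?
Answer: 4002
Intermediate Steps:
69*(9 + (5 + 2)**2) = 69*(9 + 7**2) = 69*(9 + 49) = 69*58 = 4002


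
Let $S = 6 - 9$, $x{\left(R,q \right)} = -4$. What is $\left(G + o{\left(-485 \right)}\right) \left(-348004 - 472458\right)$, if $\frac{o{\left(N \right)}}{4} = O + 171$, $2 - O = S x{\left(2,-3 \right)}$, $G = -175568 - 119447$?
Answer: $241520219402$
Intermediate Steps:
$G = -295015$ ($G = -175568 - 119447 = -295015$)
$S = -3$
$O = -10$ ($O = 2 - \left(-3\right) \left(-4\right) = 2 - 12 = -10$)
$o{\left(N \right)} = 644$ ($o{\left(N \right)} = 4 \left(-10 + 171\right) = 4 \cdot 161 = 644$)
$\left(G + o{\left(-485 \right)}\right) \left(-348004 - 472458\right) = \left(-295015 + 644\right) \left(-348004 - 472458\right) = \left(-294371\right) \left(-820462\right) = 241520219402$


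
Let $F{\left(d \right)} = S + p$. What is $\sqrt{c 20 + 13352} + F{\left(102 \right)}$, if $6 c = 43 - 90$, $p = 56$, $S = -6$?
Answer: $50 + \frac{\sqrt{118758}}{3} \approx 164.87$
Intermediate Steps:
$F{\left(d \right)} = 50$ ($F{\left(d \right)} = -6 + 56 = 50$)
$c = - \frac{47}{6}$ ($c = \frac{43 - 90}{6} = \frac{1}{6} \left(-47\right) = - \frac{47}{6} \approx -7.8333$)
$\sqrt{c 20 + 13352} + F{\left(102 \right)} = \sqrt{\left(- \frac{47}{6}\right) 20 + 13352} + 50 = \sqrt{- \frac{470}{3} + 13352} + 50 = \sqrt{\frac{39586}{3}} + 50 = \frac{\sqrt{118758}}{3} + 50 = 50 + \frac{\sqrt{118758}}{3}$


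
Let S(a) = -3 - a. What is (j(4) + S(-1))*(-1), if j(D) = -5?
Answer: 7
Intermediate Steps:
(j(4) + S(-1))*(-1) = (-5 + (-3 - 1*(-1)))*(-1) = (-5 + (-3 + 1))*(-1) = (-5 - 2)*(-1) = -7*(-1) = 7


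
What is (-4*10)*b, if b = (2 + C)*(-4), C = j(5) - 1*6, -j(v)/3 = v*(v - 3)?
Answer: -5440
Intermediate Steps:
j(v) = -3*v*(-3 + v) (j(v) = -3*v*(v - 3) = -3*v*(-3 + v))
C = -36 (C = 3*5*(3 - 1*5) - 1*6 = 3*5*(3 - 5) - 6 = 3*5*(-2) - 6 = -30 - 6 = -36)
b = 136 (b = (2 - 36)*(-4) = -34*(-4) = 136)
(-4*10)*b = -4*10*136 = -40*136 = -5440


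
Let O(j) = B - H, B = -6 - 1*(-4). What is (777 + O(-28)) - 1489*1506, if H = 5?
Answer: -2241664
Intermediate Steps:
B = -2 (B = -6 + 4 = -2)
O(j) = -7 (O(j) = -2 - 1*5 = -2 - 5 = -7)
(777 + O(-28)) - 1489*1506 = (777 - 7) - 1489*1506 = 770 - 2242434 = -2241664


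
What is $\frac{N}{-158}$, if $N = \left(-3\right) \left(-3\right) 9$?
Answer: $- \frac{81}{158} \approx -0.51266$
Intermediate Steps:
$N = 81$ ($N = 9 \cdot 9 = 81$)
$\frac{N}{-158} = \frac{81}{-158} = 81 \left(- \frac{1}{158}\right) = - \frac{81}{158}$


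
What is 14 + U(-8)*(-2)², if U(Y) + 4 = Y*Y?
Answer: 254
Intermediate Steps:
U(Y) = -4 + Y² (U(Y) = -4 + Y*Y = -4 + Y²)
14 + U(-8)*(-2)² = 14 + (-4 + (-8)²)*(-2)² = 14 + (-4 + 64)*4 = 14 + 60*4 = 14 + 240 = 254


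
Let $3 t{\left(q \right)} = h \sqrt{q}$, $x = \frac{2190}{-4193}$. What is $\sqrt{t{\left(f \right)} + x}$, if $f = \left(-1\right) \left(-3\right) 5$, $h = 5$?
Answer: $\frac{\sqrt{-82644030 + 263718735 \sqrt{15}}}{12579} \approx 2.4357$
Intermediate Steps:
$x = - \frac{2190}{4193}$ ($x = 2190 \left(- \frac{1}{4193}\right) = - \frac{2190}{4193} \approx -0.5223$)
$f = 15$ ($f = 3 \cdot 5 = 15$)
$t{\left(q \right)} = \frac{5 \sqrt{q}}{3}$
$\sqrt{t{\left(f \right)} + x} = \sqrt{\frac{5 \sqrt{15}}{3} - \frac{2190}{4193}} = \sqrt{- \frac{2190}{4193} + \frac{5 \sqrt{15}}{3}}$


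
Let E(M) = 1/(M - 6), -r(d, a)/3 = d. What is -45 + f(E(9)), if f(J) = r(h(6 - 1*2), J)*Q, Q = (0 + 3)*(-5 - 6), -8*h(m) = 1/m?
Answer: -1539/32 ≈ -48.094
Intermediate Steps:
h(m) = -1/(8*m)
r(d, a) = -3*d
Q = -33 (Q = 3*(-11) = -33)
E(M) = 1/(-6 + M)
f(J) = -99/32 (f(J) = -(-3)/(8*(6 - 1*2))*(-33) = -(-3)/(8*(6 - 2))*(-33) = -(-3)/(8*4)*(-33) = -3*(-1/32)*(-33) = (3/32)*(-33) = -99/32)
-45 + f(E(9)) = -45 - 99/32 = -1539/32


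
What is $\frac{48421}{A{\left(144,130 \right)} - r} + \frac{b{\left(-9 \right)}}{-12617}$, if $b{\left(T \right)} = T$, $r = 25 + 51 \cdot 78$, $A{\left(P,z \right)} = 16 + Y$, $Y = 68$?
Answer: $- \frac{610892486}{49446023} \approx -12.355$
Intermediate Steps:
$A{\left(P,z \right)} = 84$ ($A{\left(P,z \right)} = 16 + 68 = 84$)
$r = 4003$ ($r = 25 + 3978 = 4003$)
$\frac{48421}{A{\left(144,130 \right)} - r} + \frac{b{\left(-9 \right)}}{-12617} = \frac{48421}{84 - 4003} - \frac{9}{-12617} = \frac{48421}{84 - 4003} - - \frac{9}{12617} = \frac{48421}{-3919} + \frac{9}{12617} = 48421 \left(- \frac{1}{3919}\right) + \frac{9}{12617} = - \frac{48421}{3919} + \frac{9}{12617} = - \frac{610892486}{49446023}$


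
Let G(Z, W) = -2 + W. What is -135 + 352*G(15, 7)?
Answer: 1625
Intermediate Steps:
-135 + 352*G(15, 7) = -135 + 352*(-2 + 7) = -135 + 352*5 = -135 + 1760 = 1625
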